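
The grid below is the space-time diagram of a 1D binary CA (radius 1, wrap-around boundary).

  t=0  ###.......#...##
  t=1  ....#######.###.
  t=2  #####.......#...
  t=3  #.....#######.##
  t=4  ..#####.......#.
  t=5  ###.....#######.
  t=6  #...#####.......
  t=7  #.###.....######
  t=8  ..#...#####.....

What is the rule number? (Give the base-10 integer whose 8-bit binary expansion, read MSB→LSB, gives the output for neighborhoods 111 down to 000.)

15

  [7] ### => .  t=0,i=0
  [6] ##. => .  t=0,i=2
  [5] #.# => .  t=1,i=11
  [4] #.. => .  t=0,i=3
  [3] .## => #  t=0,i=14
  [2] .#. => #  t=0,i=10
  [1] ..# => #  t=0,i=9
  [0] ... => #  t=0,i=4
  bits 00001111 = 15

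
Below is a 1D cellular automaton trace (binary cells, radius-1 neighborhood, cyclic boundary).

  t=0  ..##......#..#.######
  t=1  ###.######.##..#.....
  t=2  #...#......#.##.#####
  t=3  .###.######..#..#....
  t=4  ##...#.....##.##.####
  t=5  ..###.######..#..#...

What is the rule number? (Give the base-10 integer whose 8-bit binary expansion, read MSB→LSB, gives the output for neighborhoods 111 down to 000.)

  [7] ### => .  t=0,i=16
  [6] ##. => .  t=0,i=3
  [5] #.# => .  t=0,i=14
  [4] #.. => #  t=0,i=0
  [3] .## => #  t=0,i=2
  [2] .#. => .  t=0,i=10
  [1] ..# => #  t=0,i=1
  [0] ... => #  t=0,i=5
  bits 00011011 = 27

27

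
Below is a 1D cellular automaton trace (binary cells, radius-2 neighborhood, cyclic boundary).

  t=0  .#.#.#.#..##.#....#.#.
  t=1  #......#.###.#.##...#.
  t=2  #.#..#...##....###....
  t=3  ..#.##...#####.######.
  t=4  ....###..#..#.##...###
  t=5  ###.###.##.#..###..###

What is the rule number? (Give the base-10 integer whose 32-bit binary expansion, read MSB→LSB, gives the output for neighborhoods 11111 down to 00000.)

1507684562

  [31] ##### => .  t=3,i=11
  [30] ####. => #  t=3,i=12
  [29] ###.# => .  t=1,i=11
  [28] ###.. => #  t=2,i=17
  [27] ##.## => #  t=3,i=14
  [26] ##.#. => .  t=0,i=12
  [25] ##..# => .  t=4,i=7
  [24] ##... => #  t=1,i=17
  [23] #.### => #  t=1,i=9
  [22] #.##. => #  t=1,i=15
  [21] #.#.# => .  t=0,i=3
  [20] #.#.. => #  t=0,i=7
  [19] #..## => #  t=0,i=9
  [18] #..#. => #  t=0,i=0
  [17] #...# => .  t=1,i=18
  [16] #.... => #  t=0,i=15
  [15] .#### => .  t=3,i=10
  [14] .###. => #  t=1,i=10
  [13] .##.# => #  t=0,i=11
  [12] .##.. => #  t=1,i=16
  [11] .#.## => .  t=1,i=8
  [10] .#.#. => .  t=0,i=2
  [9] .#..# => .  t=0,i=8
  [8] .#... => .  t=0,i=14
  [7] ..### => #  t=2,i=15
  [6] ..##. => #  t=0,i=10
  [5] ..#.# => .  t=0,i=1
  [4] ..#.. => #  t=2,i=5
  [3] ...## => .  t=2,i=8
  [2] ...#. => .  t=0,i=17
  [1] ....# => #  t=0,i=16
  [0] ..... => .  t=1,i=3
  bits 01011001110111010111000011010010 = 1507684562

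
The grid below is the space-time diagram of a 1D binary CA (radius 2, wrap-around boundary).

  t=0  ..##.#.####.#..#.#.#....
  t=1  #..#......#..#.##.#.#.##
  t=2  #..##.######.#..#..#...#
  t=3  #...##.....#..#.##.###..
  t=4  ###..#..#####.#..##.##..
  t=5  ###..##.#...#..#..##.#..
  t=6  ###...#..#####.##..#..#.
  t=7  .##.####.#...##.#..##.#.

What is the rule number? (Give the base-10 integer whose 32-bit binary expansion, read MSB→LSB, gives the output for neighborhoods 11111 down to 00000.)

  nb #####: next=.  (t=2,i=8, bit31=0)
  nb ####.: next=.  (t=0,i=9, bit30=0)
  nb ###.#: next=#  (t=0,i=10, bit29=1)
  nb ###..: next=#  (t=1,i=0, bit28=1)
  nb ##.##: next=#  (t=2,i=5, bit27=1)
  nb ##.#.: next=.  (t=0,i=4, bit26=0)
  nb ##..#: next=.  (t=1,i=1, bit25=0)
  nb ##...: next=.  (t=3,i=6, bit24=0)
  nb #.###: next=.  (t=0,i=7, bit23=0)
  nb #.##.: next=.  (t=1,i=15, bit22=0)
  nb #.#.#: next=.  (t=0,i=5, bit21=0)
  nb #.#..: next=.  (t=0,i=12, bit20=0)
  nb #..##: next=.  (t=2,i=2, bit19=0)
  nb #..#.: next=.  (t=0,i=14, bit18=0)
  nb #...#: next=#  (t=2,i=21, bit17=1)
  nb #....: next=.  (t=0,i=21, bit16=0)
  nb .####: next=.  (t=0,i=8, bit15=0)
  nb .###.: next=#  (t=1,i=23, bit14=1)
  nb .##.#: next=#  (t=0,i=3, bit13=1)
  nb .##..: next=#  (t=2,i=0, bit12=1)
  nb .#.##: next=.  (t=0,i=6, bit11=0)
  nb .#.#.: next=#  (t=0,i=16, bit10=1)
  nb .#..#: next=#  (t=0,i=13, bit9=1)
  nb .#...: next=#  (t=0,i=20, bit8=1)
  nb ..###: next=#  (t=4,i=0, bit7=1)
  nb ..##.: next=.  (t=0,i=2, bit6=0)
  nb ..#.#: next=#  (t=0,i=15, bit5=1)
  nb ..#..: next=#  (t=1,i=3, bit4=1)
  nb ...##: next=.  (t=0,i=1, bit3=0)
  nb ...#.: next=#  (t=1,i=9, bit2=1)
  nb ....#: next=#  (t=0,i=0, bit1=1)
  nb .....: next=#  (t=0,i=22, bit0=1)
  bits 00111000000000100111011110110111 = 939685815

939685815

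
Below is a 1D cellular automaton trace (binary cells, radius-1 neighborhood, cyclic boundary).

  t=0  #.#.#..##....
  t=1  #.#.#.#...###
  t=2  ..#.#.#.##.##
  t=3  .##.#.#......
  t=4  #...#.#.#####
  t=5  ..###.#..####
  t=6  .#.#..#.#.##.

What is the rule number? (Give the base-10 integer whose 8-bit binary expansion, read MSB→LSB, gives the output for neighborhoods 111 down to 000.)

  ### -> #   bit 7 = 1  t=1,i=11
  ##. -> .   bit 6 = 0  t=0,i=8
  #.# -> .   bit 5 = 0  t=0,i=1
  #.. -> .   bit 4 = 0  t=0,i=5
  .## -> .   bit 3 = 0  t=0,i=7
  .#. -> #   bit 2 = 1  t=0,i=0
  ..# -> #   bit 1 = 1  t=0,i=6
  ... -> #   bit 0 = 1  t=0,i=10
  bits 10000111 = 135

135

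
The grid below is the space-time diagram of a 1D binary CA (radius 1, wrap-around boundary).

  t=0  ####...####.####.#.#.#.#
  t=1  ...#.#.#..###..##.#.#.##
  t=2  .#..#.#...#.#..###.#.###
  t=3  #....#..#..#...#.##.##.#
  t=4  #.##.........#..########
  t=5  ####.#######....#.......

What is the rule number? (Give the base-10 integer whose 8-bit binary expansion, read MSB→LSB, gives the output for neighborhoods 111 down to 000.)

  nb ###: next=.  (t=0,i=0, bit7=0)
  nb ##.: next=#  (t=0,i=3, bit6=1)
  nb #.#: next=#  (t=0,i=11, bit5=1)
  nb #..: next=.  (t=0,i=4, bit4=0)
  nb .##: next=#  (t=0,i=7, bit3=1)
  nb .#.: next=.  (t=0,i=17, bit2=0)
  nb ..#: next=.  (t=0,i=6, bit1=0)
  nb ...: next=#  (t=0,i=5, bit0=1)
  bits 01101001 = 105

105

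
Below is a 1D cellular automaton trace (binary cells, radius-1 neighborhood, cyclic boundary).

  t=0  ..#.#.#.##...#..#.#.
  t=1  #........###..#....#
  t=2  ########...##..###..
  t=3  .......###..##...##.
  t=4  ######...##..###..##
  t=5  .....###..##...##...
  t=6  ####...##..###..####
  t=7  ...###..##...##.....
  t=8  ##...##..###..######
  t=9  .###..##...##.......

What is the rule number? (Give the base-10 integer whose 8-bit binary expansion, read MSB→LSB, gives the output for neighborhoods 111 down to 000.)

81

  ### -> .   bit 7 = 0  t=1,i=10
  ##. -> #   bit 6 = 1  t=0,i=9
  #.# -> .   bit 5 = 0  t=0,i=3
  #.. -> #   bit 4 = 1  t=0,i=10
  .## -> .   bit 3 = 0  t=0,i=8
  .#. -> .   bit 2 = 0  t=0,i=2
  ..# -> .   bit 1 = 0  t=0,i=1
  ... -> #   bit 0 = 1  t=0,i=0
  bits 01010001 = 81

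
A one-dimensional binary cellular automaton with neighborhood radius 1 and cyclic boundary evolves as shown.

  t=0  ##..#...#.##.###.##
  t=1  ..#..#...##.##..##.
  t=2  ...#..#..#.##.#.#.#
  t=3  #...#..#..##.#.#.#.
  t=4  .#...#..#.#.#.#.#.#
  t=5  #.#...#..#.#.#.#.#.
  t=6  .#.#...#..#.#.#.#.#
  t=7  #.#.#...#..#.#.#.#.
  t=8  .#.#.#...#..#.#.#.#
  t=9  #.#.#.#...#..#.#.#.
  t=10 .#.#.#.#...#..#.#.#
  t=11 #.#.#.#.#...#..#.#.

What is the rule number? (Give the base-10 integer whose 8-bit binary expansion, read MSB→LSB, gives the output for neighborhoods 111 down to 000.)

  nb ###: next=.  (t=0,i=0, bit7=0)
  nb ##.: next=.  (t=0,i=1, bit6=0)
  nb #.#: next=#  (t=0,i=9, bit5=1)
  nb #..: next=#  (t=0,i=2, bit4=1)
  nb .##: next=#  (t=0,i=10, bit3=1)
  nb .#.: next=.  (t=0,i=4, bit2=0)
  nb ..#: next=.  (t=0,i=3, bit1=0)
  nb ...: next=.  (t=0,i=6, bit0=0)
  bits 00111000 = 56

56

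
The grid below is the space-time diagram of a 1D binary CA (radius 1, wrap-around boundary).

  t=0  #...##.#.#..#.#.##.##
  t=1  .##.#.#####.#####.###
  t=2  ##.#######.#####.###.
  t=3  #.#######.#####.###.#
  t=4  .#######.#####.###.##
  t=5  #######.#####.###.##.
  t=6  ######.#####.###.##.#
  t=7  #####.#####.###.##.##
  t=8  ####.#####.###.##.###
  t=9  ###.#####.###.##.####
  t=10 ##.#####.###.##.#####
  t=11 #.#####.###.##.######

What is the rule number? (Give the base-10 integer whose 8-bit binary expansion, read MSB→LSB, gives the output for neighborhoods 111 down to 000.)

  nb ###: next=#  (t=0,i=20, bit7=1)
  nb ##.: next=.  (t=0,i=0, bit6=0)
  nb #.#: next=#  (t=0,i=6, bit5=1)
  nb #..: next=#  (t=0,i=1, bit4=1)
  nb .##: next=#  (t=0,i=4, bit3=1)
  nb .#.: next=#  (t=0,i=7, bit2=1)
  nb ..#: next=.  (t=0,i=3, bit1=0)
  nb ...: next=#  (t=0,i=2, bit0=1)
  bits 10111101 = 189

189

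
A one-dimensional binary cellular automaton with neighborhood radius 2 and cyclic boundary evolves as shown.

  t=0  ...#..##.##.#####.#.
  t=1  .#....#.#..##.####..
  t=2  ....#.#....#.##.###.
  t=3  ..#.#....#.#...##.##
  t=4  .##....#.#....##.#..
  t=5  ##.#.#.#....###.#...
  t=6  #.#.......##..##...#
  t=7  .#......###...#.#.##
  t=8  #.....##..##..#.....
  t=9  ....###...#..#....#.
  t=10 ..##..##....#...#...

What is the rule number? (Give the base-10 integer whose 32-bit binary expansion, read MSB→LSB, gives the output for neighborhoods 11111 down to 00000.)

  #####|#  b31=1 t=0,i=14
  ####.|#  b30=1 t=0,i=15
  ###.#|#  b29=1 t=0,i=16
  ###..|#  b28=1 t=1,i=17
  ##.##|#  b27=1 t=0,i=8
  ##.#.|#  b26=1 t=0,i=17
  ##..#|.  b25=0 t=3,i=0
  ##...|#  b24=1 t=1,i=18
  #.###|#  b23=1 t=0,i=12
  #.##.|.  b22=0 t=0,i=9
  #.#.#|.  b21=0 t=5,i=3
  #.#..|.  b20=0 t=0,i=18
  #..##|.  b19=0 t=0,i=5
  #..#.|#  b18=1 t=3,i=1
  #...#|.  b17=0 t=1,i=19
  #....|.  b16=0 t=0,i=0
  .####|.  b15=0 t=0,i=13
  .###.|.  b14=0 t=2,i=17
  .##.#|.  b13=0 t=0,i=7
  .##..|.  b12=0 t=3,i=19
  .#.##|.  b11=0 t=2,i=12
  .#.#.|.  b10=0 t=1,i=7
  .#..#|.  b9=0 t=0,i=4
  .#...|.  b8=0 t=0,i=19
  ..###|.  b7=0 t=5,i=12
  ..##.|#  b6=1 t=0,i=6
  ..#.#|#  b5=1 t=1,i=6
  ..#..|.  b4=0 t=0,i=3
  ...##|#  b3=1 t=3,i=14
  ...#.|.  b2=0 t=0,i=2
  ....#|#  b1=1 t=0,i=1
  .....|.  b0=0 t=2,i=1
  bits 11111101100001000000000001101010 = 4253286506

4253286506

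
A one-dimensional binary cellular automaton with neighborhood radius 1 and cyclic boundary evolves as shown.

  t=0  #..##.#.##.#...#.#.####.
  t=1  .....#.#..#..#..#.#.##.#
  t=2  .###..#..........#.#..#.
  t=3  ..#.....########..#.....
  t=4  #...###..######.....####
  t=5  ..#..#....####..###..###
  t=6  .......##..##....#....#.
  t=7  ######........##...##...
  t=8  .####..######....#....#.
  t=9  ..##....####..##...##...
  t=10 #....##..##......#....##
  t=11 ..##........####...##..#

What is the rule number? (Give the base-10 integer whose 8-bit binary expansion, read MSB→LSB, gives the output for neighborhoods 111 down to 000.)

161

  ### -> #   bit 7 = 1  t=0,i=20
  ##. -> .   bit 6 = 0  t=0,i=4
  #.# -> #   bit 5 = 1  t=0,i=5
  #.. -> .   bit 4 = 0  t=0,i=1
  .## -> .   bit 3 = 0  t=0,i=3
  .#. -> .   bit 2 = 0  t=0,i=0
  ..# -> .   bit 1 = 0  t=0,i=2
  ... -> #   bit 0 = 1  t=0,i=13
  bits 10100001 = 161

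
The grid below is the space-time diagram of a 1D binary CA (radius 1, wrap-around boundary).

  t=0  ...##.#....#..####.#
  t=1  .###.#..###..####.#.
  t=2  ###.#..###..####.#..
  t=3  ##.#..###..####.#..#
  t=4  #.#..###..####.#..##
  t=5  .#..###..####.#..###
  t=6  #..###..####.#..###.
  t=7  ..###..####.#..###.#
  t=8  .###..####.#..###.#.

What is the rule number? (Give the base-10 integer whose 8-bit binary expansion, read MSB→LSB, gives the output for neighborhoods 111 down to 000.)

171

  nb ###: next=#  (t=0,i=15, bit7=1)
  nb ##.: next=.  (t=0,i=4, bit6=0)
  nb #.#: next=#  (t=0,i=5, bit5=1)
  nb #..: next=.  (t=0,i=0, bit4=0)
  nb .##: next=#  (t=0,i=3, bit3=1)
  nb .#.: next=.  (t=0,i=6, bit2=0)
  nb ..#: next=#  (t=0,i=2, bit1=1)
  nb ...: next=#  (t=0,i=1, bit0=1)
  bits 10101011 = 171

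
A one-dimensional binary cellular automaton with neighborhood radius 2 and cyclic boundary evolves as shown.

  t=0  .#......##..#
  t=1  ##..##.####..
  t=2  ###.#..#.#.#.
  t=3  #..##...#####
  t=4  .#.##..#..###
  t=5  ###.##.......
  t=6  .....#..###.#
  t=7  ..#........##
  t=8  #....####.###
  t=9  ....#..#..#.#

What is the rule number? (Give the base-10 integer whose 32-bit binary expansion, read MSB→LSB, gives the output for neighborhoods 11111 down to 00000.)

  nb #####: next=#  (t=3,i=10, bit31=1)
  nb ####.: next=#  (t=1,i=9, bit30=1)
  nb ###.#: next=.  (t=2,i=2, bit29=0)
  nb ###..: next=.  (t=1,i=10, bit28=0)
  nb ##.##: next=.  (t=1,i=6, bit27=0)
  nb ##.#.: next=#  (t=2,i=3, bit26=1)
  nb ##..#: next=#  (t=0,i=10, bit25=1)
  nb ##...: next=.  (t=3,i=5, bit24=0)
  nb #.###: next=#  (t=1,i=7, bit23=1)
  nb #.##.: next=.  (t=4,i=3, bit22=0)
  nb #.#.#: next=#  (t=2,i=9, bit21=1)
  nb #.#..: next=#  (t=0,i=1, bit20=1)
  nb #..##: next=.  (t=1,i=3, bit19=0)
  nb #..#.: next=.  (t=0,i=11, bit18=0)
  nb #...#: next=.  (t=3,i=6, bit17=0)
  nb #....: next=.  (t=0,i=3, bit16=0)
  nb .####: next=.  (t=1,i=8, bit15=0)
  nb .###.: next=.  (t=2,i=1, bit14=0)
  nb .##.#: next=.  (t=1,i=5, bit13=0)
  nb .##..: next=#  (t=0,i=9, bit12=1)
  nb .#.##: next=#  (t=2,i=12, bit11=1)
  nb .#.#.: next=#  (t=0,i=0, bit10=1)
  nb .#..#: next=.  (t=2,i=5, bit9=0)
  nb .#...: next=.  (t=0,i=2, bit8=0)
  nb ..###: next=.  (t=3,i=8, bit7=0)
  nb ..##.: next=#  (t=0,i=8, bit6=1)
  nb ..#.#: next=.  (t=0,i=12, bit5=0)
  nb ..#..: next=.  (t=4,i=7, bit4=0)
  nb ...##: next=#  (t=0,i=7, bit3=1)
  nb ...#.: next=.  (t=6,i=4, bit2=0)
  nb ....#: next=.  (t=0,i=6, bit1=0)
  nb .....: next=#  (t=0,i=4, bit0=1)
  bits 11000110101100000001110001001001 = 3333430345

3333430345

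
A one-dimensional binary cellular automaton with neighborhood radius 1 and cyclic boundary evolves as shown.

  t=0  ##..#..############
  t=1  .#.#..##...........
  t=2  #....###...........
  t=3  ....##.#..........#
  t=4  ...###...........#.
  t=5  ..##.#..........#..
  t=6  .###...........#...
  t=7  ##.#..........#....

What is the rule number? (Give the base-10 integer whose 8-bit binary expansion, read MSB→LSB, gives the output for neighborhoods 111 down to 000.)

74

  [7] ### => .  t=0,i=0
  [6] ##. => #  t=0,i=1
  [5] #.# => .  t=1,i=2
  [4] #.. => .  t=0,i=2
  [3] .## => #  t=0,i=7
  [2] .#. => .  t=0,i=4
  [1] ..# => #  t=0,i=3
  [0] ... => .  t=1,i=9
  bits 01001010 = 74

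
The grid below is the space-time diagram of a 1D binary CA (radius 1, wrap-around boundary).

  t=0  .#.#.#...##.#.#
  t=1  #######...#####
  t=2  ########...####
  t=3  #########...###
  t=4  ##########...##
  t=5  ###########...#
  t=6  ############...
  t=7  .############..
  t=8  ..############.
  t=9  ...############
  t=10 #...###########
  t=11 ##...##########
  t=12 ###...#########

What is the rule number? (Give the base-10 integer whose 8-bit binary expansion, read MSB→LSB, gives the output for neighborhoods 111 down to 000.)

  nb ###: next=#  (t=1,i=0, bit7=1)
  nb ##.: next=#  (t=0,i=10, bit6=1)
  nb #.#: next=#  (t=0,i=0, bit5=1)
  nb #..: next=#  (t=0,i=6, bit4=1)
  nb .##: next=.  (t=0,i=9, bit3=0)
  nb .#.: next=#  (t=0,i=1, bit2=1)
  nb ..#: next=.  (t=0,i=8, bit1=0)
  nb ...: next=.  (t=0,i=7, bit0=0)
  bits 11110100 = 244

244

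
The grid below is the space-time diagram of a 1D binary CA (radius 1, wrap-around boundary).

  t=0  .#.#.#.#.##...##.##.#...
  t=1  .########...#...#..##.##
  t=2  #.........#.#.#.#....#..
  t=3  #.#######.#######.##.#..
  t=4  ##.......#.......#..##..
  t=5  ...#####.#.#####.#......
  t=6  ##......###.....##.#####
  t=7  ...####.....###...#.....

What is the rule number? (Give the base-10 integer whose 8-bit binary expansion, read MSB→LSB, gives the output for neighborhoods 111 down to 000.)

37

  ### -> .   bit 7 = 0  t=1,i=2
  ##. -> .   bit 6 = 0  t=0,i=10
  #.# -> #   bit 5 = 1  t=0,i=2
  #.. -> .   bit 4 = 0  t=0,i=11
  .## -> .   bit 3 = 0  t=0,i=9
  .#. -> #   bit 2 = 1  t=0,i=1
  ..# -> .   bit 1 = 0  t=0,i=0
  ... -> #   bit 0 = 1  t=0,i=12
  bits 00100101 = 37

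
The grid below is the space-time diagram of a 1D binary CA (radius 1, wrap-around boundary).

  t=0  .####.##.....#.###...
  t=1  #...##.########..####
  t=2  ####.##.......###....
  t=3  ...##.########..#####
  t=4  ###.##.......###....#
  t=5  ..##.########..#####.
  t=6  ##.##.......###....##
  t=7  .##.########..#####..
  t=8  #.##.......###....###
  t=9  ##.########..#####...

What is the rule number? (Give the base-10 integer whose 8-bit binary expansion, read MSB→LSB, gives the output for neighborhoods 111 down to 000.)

  [7] ### => .  t=0,i=2
  [6] ##. => #  t=0,i=4
  [5] #.# => #  t=0,i=5
  [4] #.. => #  t=0,i=8
  [3] .## => .  t=0,i=1
  [2] .#. => #  t=0,i=13
  [1] ..# => #  t=0,i=0
  [0] ... => #  t=0,i=9
  bits 01110111 = 119

119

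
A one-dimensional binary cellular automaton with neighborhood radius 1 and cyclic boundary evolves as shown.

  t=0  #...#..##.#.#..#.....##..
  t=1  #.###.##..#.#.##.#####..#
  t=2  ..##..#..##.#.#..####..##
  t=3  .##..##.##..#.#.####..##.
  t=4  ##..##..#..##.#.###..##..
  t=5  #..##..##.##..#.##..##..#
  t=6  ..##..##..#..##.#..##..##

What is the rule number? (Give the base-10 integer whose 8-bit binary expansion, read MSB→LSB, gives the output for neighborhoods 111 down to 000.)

143

  ### -> #   bit 7 = 1  t=1,i=3
  ##. -> .   bit 6 = 0  t=0,i=8
  #.# -> .   bit 5 = 0  t=0,i=9
  #.. -> .   bit 4 = 0  t=0,i=1
  .## -> #   bit 3 = 1  t=0,i=7
  .#. -> #   bit 2 = 1  t=0,i=0
  ..# -> #   bit 1 = 1  t=0,i=3
  ... -> #   bit 0 = 1  t=0,i=2
  bits 10001111 = 143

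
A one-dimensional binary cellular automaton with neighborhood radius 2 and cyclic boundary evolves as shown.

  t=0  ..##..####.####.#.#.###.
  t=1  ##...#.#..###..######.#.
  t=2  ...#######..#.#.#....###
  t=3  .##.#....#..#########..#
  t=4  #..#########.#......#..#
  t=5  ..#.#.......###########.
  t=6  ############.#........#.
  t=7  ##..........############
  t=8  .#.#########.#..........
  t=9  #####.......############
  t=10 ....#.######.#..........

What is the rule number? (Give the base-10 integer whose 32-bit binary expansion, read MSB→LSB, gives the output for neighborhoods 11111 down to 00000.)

  #####|.  b31=0 t=1,i=17
  ####.|.  b30=0 t=0,i=8
  ###.#|.  b29=0 t=0,i=9
  ###..|#  b28=1 t=0,i=22
  ##.##|#  b27=1 t=0,i=10
  ##.#.|#  b26=1 t=0,i=15
  ##..#|.  b25=0 t=0,i=4
  ##...|.  b24=0 t=0,i=23
  #.###|#  b23=1 t=0,i=11
  #.##.|.  b22=0 t=1,i=0
  #.#.#|#  b21=1 t=0,i=16
  #.#..|#  b20=1 t=1,i=7
  #..##|#  b19=1 t=0,i=5
  #..#.|.  b18=0 t=2,i=11
  #...#|#  b17=1 t=0,i=0
  #....|#  b16=1 t=2,i=18
  .####|#  b15=1 t=0,i=7
  .###.|.  b14=0 t=0,i=21
  .##.#|.  b13=0 t=3,i=2
  .##..|.  b12=0 t=0,i=3
  .#.##|#  b11=1 t=0,i=19
  .#.#.|#  b10=1 t=0,i=17
  .#..#|#  b9=1 t=1,i=8
  .#...|#  b8=1 t=2,i=17
  ..###|.  b7=0 t=0,i=6
  ..##.|.  b6=0 t=0,i=2
  ..#.#|#  b5=1 t=1,i=5
  ..#..|#  b4=1 t=3,i=9
  ...##|#  b3=1 t=0,i=1
  ...#.|#  b2=1 t=1,i=4
  ....#|#  b1=1 t=2,i=19
  .....|#  b0=1 t=4,i=16
  bits 00011100101110111000111100111111 = 482053951

482053951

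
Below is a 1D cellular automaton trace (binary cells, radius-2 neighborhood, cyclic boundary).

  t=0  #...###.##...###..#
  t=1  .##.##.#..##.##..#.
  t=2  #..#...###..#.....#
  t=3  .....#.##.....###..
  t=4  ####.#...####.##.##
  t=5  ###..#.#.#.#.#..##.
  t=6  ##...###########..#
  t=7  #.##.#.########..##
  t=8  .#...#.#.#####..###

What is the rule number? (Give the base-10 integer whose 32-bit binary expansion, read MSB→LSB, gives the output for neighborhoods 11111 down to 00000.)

  #####|#  b31=1 t=4,i=0
  ####.|#  b30=1 t=4,i=2
  ###.#|.  b29=0 t=0,i=6
  ###..|.  b28=0 t=0,i=15
  ##.##|#  b27=1 t=0,i=7
  ##.#.|.  b26=0 t=1,i=6
  ##..#|.  b25=0 t=0,i=16
  ##...|#  b24=1 t=0,i=1
  #.###|#  b23=1 t=4,i=17
  #.##.|.  b22=0 t=0,i=8
  #.#.#|#  b21=1 t=5,i=7
  #.#..|#  b20=1 t=1,i=7
  #..##|#  b19=1 t=0,i=17
  #..#.|.  b18=0 t=1,i=16
  #...#|#  b17=1 t=0,i=2
  #....|#  b16=1 t=2,i=14
  .####|.  b15=0 t=4,i=10
  .###.|#  b14=1 t=0,i=5
  .##.#|.  b13=0 t=1,i=2
  .##..|.  b12=0 t=0,i=0
  .#.##|.  b11=0 t=3,i=6
  .#.#.|#  b10=1 t=5,i=6
  .#..#|#  b9=1 t=1,i=8
  .#...|.  b8=0 t=2,i=4
  ..###|#  b7=1 t=0,i=4
  ..##.|.  b6=0 t=0,i=18
  ..#.#|#  b5=1 t=3,i=5
  ..#..|.  b4=0 t=1,i=17
  ...##|.  b3=0 t=0,i=3
  ...#.|.  b2=0 t=3,i=4
  ....#|#  b1=1 t=2,i=16
  .....|#  b0=1 t=2,i=15
  bits 11001001101110110100011010100011 = 3384493731

3384493731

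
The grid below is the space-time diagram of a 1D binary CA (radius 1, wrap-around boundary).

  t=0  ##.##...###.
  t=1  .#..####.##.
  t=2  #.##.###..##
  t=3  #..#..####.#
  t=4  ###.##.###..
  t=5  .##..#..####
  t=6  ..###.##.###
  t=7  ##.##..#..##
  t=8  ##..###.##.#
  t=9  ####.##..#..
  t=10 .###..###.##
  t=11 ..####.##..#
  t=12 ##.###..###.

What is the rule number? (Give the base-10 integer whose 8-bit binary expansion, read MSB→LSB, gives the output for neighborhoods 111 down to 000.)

  ### -> #   bit 7 = 1  t=0,i=9
  ##. -> #   bit 6 = 1  t=0,i=1
  #.# -> .   bit 5 = 0  t=0,i=2
  #.. -> #   bit 4 = 1  t=0,i=5
  .## -> .   bit 3 = 0  t=0,i=0
  .#. -> .   bit 2 = 0  t=1,i=1
  ..# -> #   bit 1 = 1  t=0,i=7
  ... -> #   bit 0 = 1  t=0,i=6
  bits 11010011 = 211

211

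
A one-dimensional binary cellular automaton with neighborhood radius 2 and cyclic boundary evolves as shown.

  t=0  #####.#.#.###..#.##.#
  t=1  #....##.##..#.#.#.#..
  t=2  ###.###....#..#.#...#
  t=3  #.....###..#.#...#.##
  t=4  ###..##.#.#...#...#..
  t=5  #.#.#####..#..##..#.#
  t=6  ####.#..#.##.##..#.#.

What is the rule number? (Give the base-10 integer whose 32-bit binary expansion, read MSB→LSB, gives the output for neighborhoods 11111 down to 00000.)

355314136

  [31] ##### => .  t=0,i=1
  [30] ####. => .  t=0,i=3
  [29] ###.# => .  t=0,i=4
  [28] ###.. => #  t=0,i=12
  [27] ##.## => .  t=0,i=19
  [26] ##.#. => #  t=0,i=5
  [25] ##..# => .  t=0,i=13
  [24] ##... => #  t=2,i=7
  [23] #.### => .  t=0,i=10
  [22] #.##. => .  t=0,i=17
  [21] #.#.# => #  t=0,i=6
  [20] #.#.. => .  t=1,i=18
  [19] #..## => #  t=4,i=4
  [18] #..#. => #  t=0,i=14
  [17] #...# => .  t=2,i=18
  [16] #.... => #  t=1,i=2
  [15] .#### => #  t=0,i=0
  [14] .###. => .  t=0,i=11
  [13] .##.# => #  t=0,i=18
  [12] .##.. => .  t=1,i=9
  [11] .#.## => #  t=0,i=9
  [10] .#.#. => .  t=0,i=7
  [9] .#..# => .  t=1,i=19
  [8] .#... => #  t=1,i=1
  [7] ..### => #  t=2,i=20
  [6] ..##. => #  t=1,i=5
  [5] ..#.# => .  t=0,i=15
  [4] ..#.. => #  t=1,i=0
  [3] ...## => #  t=1,i=4
  [2] ...#. => .  t=2,i=10
  [1] ....# => .  t=1,i=3
  [0] ..... => .  t=3,i=3
  bits 00010101001011011010100111011000 = 355314136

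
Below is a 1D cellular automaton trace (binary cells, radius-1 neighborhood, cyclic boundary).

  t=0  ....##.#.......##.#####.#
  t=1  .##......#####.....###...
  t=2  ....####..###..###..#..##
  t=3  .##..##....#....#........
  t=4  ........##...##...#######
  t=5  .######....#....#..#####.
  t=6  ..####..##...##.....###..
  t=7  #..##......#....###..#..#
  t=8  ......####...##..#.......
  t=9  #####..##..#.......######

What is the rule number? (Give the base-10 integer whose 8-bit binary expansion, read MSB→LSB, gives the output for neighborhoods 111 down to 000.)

129

  ###|#  b7=1 t=0,i=19
  ##.|.  b6=0 t=0,i=5
  #.#|.  b5=0 t=0,i=6
  #..|.  b4=0 t=0,i=0
  .##|.  b3=0 t=0,i=4
  .#.|.  b2=0 t=0,i=7
  ..#|.  b1=0 t=0,i=3
  ...|#  b0=1 t=0,i=1
  bits 10000001 = 129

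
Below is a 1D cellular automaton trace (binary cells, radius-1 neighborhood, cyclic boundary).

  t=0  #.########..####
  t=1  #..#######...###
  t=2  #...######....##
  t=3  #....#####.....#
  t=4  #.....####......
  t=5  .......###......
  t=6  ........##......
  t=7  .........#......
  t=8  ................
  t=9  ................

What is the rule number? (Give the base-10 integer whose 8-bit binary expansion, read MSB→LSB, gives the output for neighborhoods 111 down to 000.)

  ### -> #   bit 7 = 1  t=0,i=3
  ##. -> #   bit 6 = 1  t=0,i=0
  #.# -> .   bit 5 = 0  t=0,i=1
  #.. -> .   bit 4 = 0  t=0,i=10
  .## -> .   bit 3 = 0  t=0,i=2
  .#. -> .   bit 2 = 0  t=4,i=0
  ..# -> .   bit 1 = 0  t=0,i=11
  ... -> .   bit 0 = 0  t=1,i=11
  bits 11000000 = 192

192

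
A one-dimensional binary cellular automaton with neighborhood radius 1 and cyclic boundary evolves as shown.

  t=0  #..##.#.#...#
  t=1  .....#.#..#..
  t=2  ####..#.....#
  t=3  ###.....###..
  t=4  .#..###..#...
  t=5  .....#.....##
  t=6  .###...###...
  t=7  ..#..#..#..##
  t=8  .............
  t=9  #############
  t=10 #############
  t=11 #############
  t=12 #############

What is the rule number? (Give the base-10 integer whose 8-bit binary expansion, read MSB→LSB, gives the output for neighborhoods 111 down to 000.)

  nb ###: next=#  (t=2,i=0, bit7=1)
  nb ##.: next=.  (t=0,i=0, bit6=0)
  nb #.#: next=#  (t=0,i=5, bit5=1)
  nb #..: next=.  (t=0,i=1, bit4=0)
  nb .##: next=.  (t=0,i=3, bit3=0)
  nb .#.: next=.  (t=0,i=6, bit2=0)
  nb ..#: next=.  (t=0,i=2, bit1=0)
  nb ...: next=#  (t=0,i=10, bit0=1)
  bits 10100001 = 161

161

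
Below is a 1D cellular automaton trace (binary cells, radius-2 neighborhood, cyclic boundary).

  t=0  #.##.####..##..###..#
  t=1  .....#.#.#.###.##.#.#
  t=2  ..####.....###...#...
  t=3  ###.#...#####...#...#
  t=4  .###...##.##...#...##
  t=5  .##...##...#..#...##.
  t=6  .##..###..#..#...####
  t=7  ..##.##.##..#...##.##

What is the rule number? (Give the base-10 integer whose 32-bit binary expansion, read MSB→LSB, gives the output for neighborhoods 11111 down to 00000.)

3867431151

  [31] ##### => #  t=3,i=10
  [30] ####. => #  t=0,i=7
  [29] ###.# => #  t=1,i=13
  [28] ###.. => .  t=0,i=8
  [27] ##.## => .  t=0,i=1
  [26] ##.#. => #  t=1,i=17
  [25] ##..# => #  t=0,i=9
  [24] ##... => .  t=2,i=6
  [23] #.### => #  t=0,i=5
  [22] #.##. => .  t=0,i=2
  [21] #.#.# => .  t=1,i=7
  [20] #.#.. => .  t=1,i=20
  [19] #..## => .  t=0,i=10
  [18] #..#. => #  t=5,i=13
  [17] #...# => .  t=2,i=15
  [16] #.... => .  t=1,i=1
  [15] .#### => .  t=0,i=6
  [14] .###. => #  t=0,i=16
  [13] .##.# => .  t=0,i=0
  [12] .##.. => #  t=0,i=12
  [11] .#.## => .  t=1,i=10
  [10] .#.#. => .  t=1,i=6
  [9] .#..# => .  t=5,i=12
  [8] .#... => .  t=1,i=0
  [7] ..### => #  t=0,i=15
  [6] ..##. => #  t=0,i=11
  [5] ..#.# => #  t=1,i=5
  [4] ..#.. => .  t=2,i=17
  [3] ...## => #  t=2,i=1
  [2] ...#. => #  t=1,i=4
  [1] ....# => #  t=1,i=3
  [0] ..... => #  t=1,i=2
  bits 11100110100001000101000011101111 = 3867431151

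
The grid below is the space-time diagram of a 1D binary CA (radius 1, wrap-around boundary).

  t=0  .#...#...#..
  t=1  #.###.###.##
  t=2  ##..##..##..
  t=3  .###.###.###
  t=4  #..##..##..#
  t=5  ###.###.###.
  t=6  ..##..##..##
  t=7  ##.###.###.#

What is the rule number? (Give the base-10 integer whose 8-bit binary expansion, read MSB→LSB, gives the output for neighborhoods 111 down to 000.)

  ###|.  b7=0 t=1,i=3
  ##.|#  b6=1 t=1,i=0
  #.#|#  b5=1 t=1,i=1
  #..|#  b4=1 t=0,i=2
  .##|.  b3=0 t=1,i=2
  .#.|.  b2=0 t=0,i=1
  ..#|#  b1=1 t=0,i=0
  ...|#  b0=1 t=0,i=3
  bits 01110011 = 115

115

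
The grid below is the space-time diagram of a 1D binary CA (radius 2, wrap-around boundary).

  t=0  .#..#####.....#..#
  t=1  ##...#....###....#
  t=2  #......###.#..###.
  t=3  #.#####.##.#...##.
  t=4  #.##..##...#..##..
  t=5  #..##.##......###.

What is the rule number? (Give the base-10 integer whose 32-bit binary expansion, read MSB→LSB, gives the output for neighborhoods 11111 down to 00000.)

  #####|.  b31=0 t=0,i=6
  ####.|.  b30=0 t=0,i=7
  ###.#|#  b29=1 t=2,i=9
  ###..|.  b28=0 t=0,i=8
  ##.##|#  b27=1 t=3,i=7
  ##.#.|.  b26=0 t=2,i=10
  ##..#|#  b25=1 t=4,i=4
  ##...|.  b24=0 t=0,i=9
  #.###|#  b23=1 t=3,i=2
  #.##.|.  b22=0 t=3,i=8
  #.#.#|#  b21=1 t=3,i=0
  #.#..|#  b20=1 t=0,i=1
  #..##|.  b19=0 t=0,i=3
  #..#.|.  b18=0 t=0,i=16
  #...#|.  b17=0 t=1,i=3
  #....|#  b16=1 t=0,i=10
  .####|#  b15=1 t=0,i=5
  .###.|#  b14=1 t=1,i=0
  .##.#|.  b13=0 t=3,i=9
  .##..|#  b12=1 t=4,i=3
  .#.##|.  b11=0 t=3,i=1
  .#.#.|#  b10=1 t=0,i=0
  .#..#|.  b9=0 t=0,i=2
  .#...|.  b8=0 t=1,i=6
  ..###|.  b7=0 t=0,i=4
  ..##.|#  b6=1 t=3,i=15
  ..#.#|#  b5=1 t=0,i=17
  ..#..|.  b4=0 t=0,i=14
  ...##|#  b3=1 t=1,i=9
  ...#.|.  b2=0 t=0,i=13
  ....#|#  b1=1 t=0,i=12
  .....|#  b0=1 t=0,i=11
  bits 00101010101100011101010001101011 = 716297323

716297323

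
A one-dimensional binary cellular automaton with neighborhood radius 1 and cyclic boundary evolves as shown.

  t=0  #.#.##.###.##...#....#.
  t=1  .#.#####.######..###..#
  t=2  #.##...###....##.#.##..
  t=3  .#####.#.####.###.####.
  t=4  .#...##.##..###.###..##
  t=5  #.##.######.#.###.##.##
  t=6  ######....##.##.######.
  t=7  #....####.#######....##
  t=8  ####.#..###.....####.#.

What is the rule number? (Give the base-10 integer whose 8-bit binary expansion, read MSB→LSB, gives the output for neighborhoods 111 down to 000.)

121

  [7] ### => .  t=0,i=8
  [6] ##. => #  t=0,i=5
  [5] #.# => #  t=0,i=1
  [4] #.. => #  t=0,i=13
  [3] .## => #  t=0,i=4
  [2] .#. => .  t=0,i=0
  [1] ..# => .  t=0,i=15
  [0] ... => #  t=0,i=14
  bits 01111001 = 121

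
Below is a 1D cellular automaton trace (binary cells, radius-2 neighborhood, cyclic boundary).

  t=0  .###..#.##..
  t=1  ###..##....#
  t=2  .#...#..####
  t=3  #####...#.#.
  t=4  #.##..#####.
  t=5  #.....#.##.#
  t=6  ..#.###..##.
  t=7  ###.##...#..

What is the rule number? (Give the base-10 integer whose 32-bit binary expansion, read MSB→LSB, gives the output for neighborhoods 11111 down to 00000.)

  #####|#  b31=1 t=3,i=2
  ####.|#  b30=1 t=1,i=1
  ###.#|.  b29=0 t=2,i=11
  ###..|.  b28=0 t=0,i=3
  ##.##|#  b27=1 t=5,i=10
  ##.#.|#  b26=1 t=2,i=0
  ##..#|.  b25=0 t=0,i=4
  ##...|.  b24=0 t=0,i=10
  #.###|#  b23=1 t=3,i=0
  #.##.|.  b22=0 t=0,i=8
  #.#.#|#  b21=1 t=3,i=10
  #.#..|#  b20=1 t=2,i=1
  #..##|.  b19=0 t=1,i=4
  #..#.|#  b18=1 t=0,i=5
  #...#|#  b17=1 t=0,i=11
  #....|#  b16=1 t=1,i=8
  .####|.  b15=0 t=1,i=0
  .###.|#  b14=1 t=0,i=2
  .##.#|#  b13=1 t=5,i=9
  .##..|.  b12=0 t=0,i=9
  .#.##|.  b11=0 t=0,i=7
  .#.#.|#  b10=1 t=3,i=9
  .#..#|.  b9=0 t=2,i=6
  .#...|#  b8=1 t=2,i=2
  ..###|#  b7=1 t=0,i=1
  ..##.|#  b6=1 t=1,i=5
  ..#.#|#  b5=1 t=0,i=6
  ..#..|.  b4=0 t=2,i=5
  ...##|#  b3=1 t=0,i=0
  ...#.|#  b2=1 t=2,i=4
  ....#|#  b1=1 t=1,i=9
  .....|.  b0=0 t=5,i=3
  bits 11001100101101110110010111101110 = 3434571246

3434571246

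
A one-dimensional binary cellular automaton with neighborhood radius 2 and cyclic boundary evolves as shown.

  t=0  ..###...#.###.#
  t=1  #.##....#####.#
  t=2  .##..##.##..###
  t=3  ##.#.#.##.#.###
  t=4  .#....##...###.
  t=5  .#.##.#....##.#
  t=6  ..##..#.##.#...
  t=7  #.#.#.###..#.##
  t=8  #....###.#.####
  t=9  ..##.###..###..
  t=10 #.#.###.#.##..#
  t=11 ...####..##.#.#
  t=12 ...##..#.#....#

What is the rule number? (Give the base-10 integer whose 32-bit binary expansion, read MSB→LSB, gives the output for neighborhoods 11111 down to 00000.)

  #####|.  b31=0 t=1,i=10
  ####.|.  b30=0 t=1,i=11
  ###.#|#  b29=1 t=0,i=12
  ###..|.  b28=0 t=0,i=4
  ##.##|#  b27=1 t=1,i=1
  ##.#.|.  b26=0 t=0,i=13
  ##..#|#  b25=1 t=2,i=3
  ##...|.  b24=0 t=0,i=5
  #.###|#  b23=1 t=0,i=10
  #.##.|#  b22=1 t=1,i=2
  #.#.#|.  b21=0 t=3,i=3
  #.#..|#  b20=1 t=0,i=14
  #..##|.  b19=0 t=0,i=1
  #..#.|.  b18=0 t=4,i=0
  #...#|.  b17=0 t=0,i=6
  #....|#  b16=1 t=1,i=5
  .####|#  b15=1 t=1,i=9
  .###.|#  b14=1 t=0,i=3
  .##.#|.  b13=0 t=1,i=0
  .##..|.  b12=0 t=1,i=3
  .#.##|#  b11=1 t=0,i=9
  .#.#.|.  b10=0 t=3,i=4
  .#..#|#  b9=1 t=0,i=0
  .#...|.  b8=0 t=4,i=2
  ..###|#  b7=1 t=0,i=2
  ..##.|#  b6=1 t=2,i=5
  ..#.#|#  b5=1 t=0,i=8
  ..#..|#  b4=1 t=4,i=1
  ...##|.  b3=0 t=1,i=7
  ...#.|.  b2=0 t=0,i=7
  ....#|#  b1=1 t=1,i=6
  .....|#  b0=1 t=6,i=14
  bits 00101010110100011100101011110011 = 718392051

718392051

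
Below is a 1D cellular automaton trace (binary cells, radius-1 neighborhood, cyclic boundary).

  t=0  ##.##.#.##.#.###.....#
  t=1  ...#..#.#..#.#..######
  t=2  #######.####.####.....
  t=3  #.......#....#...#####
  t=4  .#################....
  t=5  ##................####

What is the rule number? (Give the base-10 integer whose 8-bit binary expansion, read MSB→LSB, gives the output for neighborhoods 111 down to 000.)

31

  nb ###: next=.  (t=0,i=0, bit7=0)
  nb ##.: next=.  (t=0,i=1, bit6=0)
  nb #.#: next=.  (t=0,i=2, bit5=0)
  nb #..: next=#  (t=0,i=16, bit4=1)
  nb .##: next=#  (t=0,i=3, bit3=1)
  nb .#.: next=#  (t=0,i=6, bit2=1)
  nb ..#: next=#  (t=0,i=20, bit1=1)
  nb ...: next=#  (t=0,i=17, bit0=1)
  bits 00011111 = 31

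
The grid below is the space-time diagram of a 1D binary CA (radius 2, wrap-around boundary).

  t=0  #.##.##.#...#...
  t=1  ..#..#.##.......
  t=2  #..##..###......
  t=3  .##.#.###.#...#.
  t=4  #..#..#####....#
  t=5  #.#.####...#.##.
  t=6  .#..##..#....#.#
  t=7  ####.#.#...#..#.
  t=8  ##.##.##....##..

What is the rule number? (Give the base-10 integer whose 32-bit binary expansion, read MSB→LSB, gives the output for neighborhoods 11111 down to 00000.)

  [31] ##### => .  t=4,i=8
  [30] ####. => .  t=4,i=9
  [29] ###.# => #  t=3,i=8
  [28] ###.. => .  t=2,i=9
  [27] ##.## => .  t=0,i=4
  [26] ##.#. => #  t=0,i=7
  [25] ##..# => .  t=2,i=5
  [24] ##... => #  t=1,i=9
  [23] #.### => #  t=3,i=6
  [22] #.##. => #  t=0,i=2
  [21] #.#.# => .  t=3,i=4
  [20] #.#.. => #  t=0,i=8
  [19] #..## => #  t=2,i=2
  [18] #..#. => #  t=1,i=4
  [17] #...# => .  t=0,i=10
  [16] #.... => .  t=1,i=10
  [15] .#### => #  t=4,i=7
  [14] .###. => #  t=2,i=8
  [13] .##.# => .  t=0,i=3
  [12] .##.. => #  t=1,i=8
  [11] .#.## => .  t=0,i=1
  [10] .#.#. => #  t=5,i=1
  [9] .#..# => #  t=1,i=3
  [8] .#... => .  t=0,i=9
  [7] ..### => #  t=2,i=7
  [6] ..##. => .  t=2,i=3
  [5] ..#.# => .  t=0,i=0
  [4] ..#.. => .  t=0,i=12
  [3] ...## => #  t=4,i=14
  [2] ...#. => .  t=0,i=11
  [1] ....# => #  t=1,i=0
  [0] ..... => .  t=1,i=11
  bits 00100101110111001101011010001010 = 635229834

635229834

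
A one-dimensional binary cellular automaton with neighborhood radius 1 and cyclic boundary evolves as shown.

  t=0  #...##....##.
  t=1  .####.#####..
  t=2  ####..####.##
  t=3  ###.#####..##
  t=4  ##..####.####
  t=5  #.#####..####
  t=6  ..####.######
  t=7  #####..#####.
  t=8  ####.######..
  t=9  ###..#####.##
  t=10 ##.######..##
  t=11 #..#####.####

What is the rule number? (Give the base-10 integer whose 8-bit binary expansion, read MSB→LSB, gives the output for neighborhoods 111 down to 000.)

  ### -> #   bit 7 = 1  t=1,i=2
  ##. -> .   bit 6 = 0  t=0,i=5
  #.# -> .   bit 5 = 0  t=0,i=12
  #.. -> #   bit 4 = 1  t=0,i=1
  .## -> #   bit 3 = 1  t=0,i=4
  .#. -> .   bit 2 = 0  t=0,i=0
  ..# -> #   bit 1 = 1  t=0,i=3
  ... -> #   bit 0 = 1  t=0,i=2
  bits 10011011 = 155

155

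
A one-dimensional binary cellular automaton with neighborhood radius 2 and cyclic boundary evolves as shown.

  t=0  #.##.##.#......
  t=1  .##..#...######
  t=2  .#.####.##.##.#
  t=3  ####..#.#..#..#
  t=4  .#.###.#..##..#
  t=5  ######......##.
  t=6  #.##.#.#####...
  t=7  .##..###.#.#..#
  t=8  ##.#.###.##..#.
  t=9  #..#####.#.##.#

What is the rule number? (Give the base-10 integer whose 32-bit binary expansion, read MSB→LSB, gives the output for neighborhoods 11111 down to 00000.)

3001372063

  [31] ##### => #  t=1,i=11
  [30] ####. => .  t=1,i=13
  [29] ###.# => #  t=1,i=14
  [28] ###.. => #  t=3,i=3
  [27] ##.## => .  t=0,i=4
  [26] ##.#. => .  t=0,i=7
  [25] ##..# => #  t=1,i=3
  [24] ##... => .  t=5,i=6
  [23] #.### => #  t=2,i=3
  [22] #.##. => #  t=0,i=2
  [21] #.#.# => #  t=2,i=1
  [20] #.#.. => .  t=0,i=8
  [19] #..## => .  t=3,i=13
  [18] #..#. => #  t=1,i=4
  [17] #...# => .  t=1,i=7
  [16] #.... => #  t=0,i=10
  [15] .#### => .  t=1,i=10
  [14] .###. => #  t=4,i=4
  [13] .##.# => .  t=0,i=3
  [12] .##.. => .  t=1,i=2
  [11] .#.## => #  t=0,i=1
  [10] .#.#. => #  t=2,i=0
  [9] .#..# => .  t=3,i=9
  [8] .#... => #  t=0,i=9
  [7] ..### => #  t=1,i=9
  [6] ..##. => .  t=4,i=10
  [5] ..#.# => .  t=0,i=0
  [4] ..#.. => #  t=1,i=5
  [3] ...## => #  t=1,i=8
  [2] ...#. => #  t=0,i=14
  [1] ....# => #  t=0,i=13
  [0] ..... => #  t=0,i=11
  bits 10110010111001010100110110011111 = 3001372063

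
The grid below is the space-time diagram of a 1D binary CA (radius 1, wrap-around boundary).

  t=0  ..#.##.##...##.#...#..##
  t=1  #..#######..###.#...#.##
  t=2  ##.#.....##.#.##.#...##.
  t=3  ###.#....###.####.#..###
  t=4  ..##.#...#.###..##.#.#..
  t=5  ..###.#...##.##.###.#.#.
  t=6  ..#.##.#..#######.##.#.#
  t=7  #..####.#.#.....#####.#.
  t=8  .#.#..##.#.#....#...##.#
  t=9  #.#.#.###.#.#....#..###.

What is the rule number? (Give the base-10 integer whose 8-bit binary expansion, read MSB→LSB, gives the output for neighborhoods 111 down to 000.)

  nb ###: next=.  (t=1,i=4, bit7=0)
  nb ##.: next=#  (t=0,i=5, bit6=1)
  nb #.#: next=#  (t=0,i=3, bit5=1)
  nb #..: next=#  (t=0,i=0, bit4=1)
  nb .##: next=#  (t=0,i=4, bit3=1)
  nb .#.: next=.  (t=0,i=2, bit2=0)
  nb ..#: next=.  (t=0,i=1, bit1=0)
  nb ...: next=.  (t=0,i=10, bit0=0)
  bits 01111000 = 120

120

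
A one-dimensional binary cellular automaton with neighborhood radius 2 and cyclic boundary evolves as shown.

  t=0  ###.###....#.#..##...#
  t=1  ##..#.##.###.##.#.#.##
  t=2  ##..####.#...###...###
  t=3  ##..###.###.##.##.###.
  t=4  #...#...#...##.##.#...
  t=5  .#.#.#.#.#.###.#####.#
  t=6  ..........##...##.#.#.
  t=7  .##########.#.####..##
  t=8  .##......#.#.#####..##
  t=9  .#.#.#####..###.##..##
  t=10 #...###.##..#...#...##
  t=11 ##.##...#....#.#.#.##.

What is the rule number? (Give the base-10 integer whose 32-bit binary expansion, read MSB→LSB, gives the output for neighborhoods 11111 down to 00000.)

1439738863

  #####|.  b31=0 t=2,i=21
  ####.|#  b30=1 t=0,i=1
  ###.#|.  b29=0 t=0,i=2
  ###..|#  b28=1 t=0,i=6
  ##.##|.  b27=0 t=0,i=3
  ##.#.|#  b26=1 t=1,i=15
  ##..#|.  b25=0 t=1,i=2
  ##...|#  b24=1 t=0,i=7
  #.###|#  b23=1 t=0,i=4
  #.##.|#  b22=1 t=1,i=6
  #.#.#|.  b21=0 t=1,i=16
  #.#..|#  b20=1 t=0,i=13
  #..##|.  b19=0 t=0,i=15
  #..#.|.  b18=0 t=1,i=3
  #...#|.  b17=0 t=0,i=19
  #....|.  b16=0 t=0,i=8
  .####|#  b15=1 t=0,i=0
  .###.|.  b14=0 t=0,i=5
  .##.#|#  b13=1 t=1,i=7
  .##..|.  b12=0 t=0,i=17
  .#.##|#  b11=1 t=1,i=5
  .#.#.|.  b10=0 t=0,i=12
  .#..#|#  b9=1 t=0,i=14
  .#...|#  b8=1 t=2,i=10
  ..###|#  b7=1 t=0,i=21
  ..##.|#  b6=1 t=0,i=16
  ..#.#|#  b5=1 t=0,i=11
  ..#..|.  b4=0 t=4,i=0
  ...##|#  b3=1 t=0,i=20
  ...#.|#  b2=1 t=0,i=10
  ....#|#  b1=1 t=0,i=9
  .....|#  b0=1 t=6,i=1
  bits 01010101110100001010101111101111 = 1439738863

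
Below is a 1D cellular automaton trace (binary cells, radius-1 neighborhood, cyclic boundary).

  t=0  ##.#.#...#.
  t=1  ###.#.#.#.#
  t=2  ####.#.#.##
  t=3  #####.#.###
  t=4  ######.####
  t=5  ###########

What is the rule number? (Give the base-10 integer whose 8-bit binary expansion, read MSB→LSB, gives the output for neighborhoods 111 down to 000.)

250

  ###|#  b7=1 t=1,i=0
  ##.|#  b6=1 t=0,i=1
  #.#|#  b5=1 t=0,i=2
  #..|#  b4=1 t=0,i=6
  .##|#  b3=1 t=0,i=0
  .#.|.  b2=0 t=0,i=3
  ..#|#  b1=1 t=0,i=8
  ...|.  b0=0 t=0,i=7
  bits 11111010 = 250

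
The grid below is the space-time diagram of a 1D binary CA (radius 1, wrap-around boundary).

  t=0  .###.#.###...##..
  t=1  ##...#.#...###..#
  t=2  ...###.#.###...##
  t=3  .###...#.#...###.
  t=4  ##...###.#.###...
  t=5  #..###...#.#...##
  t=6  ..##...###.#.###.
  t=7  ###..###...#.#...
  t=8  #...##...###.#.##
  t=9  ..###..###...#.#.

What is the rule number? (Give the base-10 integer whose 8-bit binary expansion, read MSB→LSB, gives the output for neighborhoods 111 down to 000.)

15

  [7] ### => .  t=0,i=2
  [6] ##. => .  t=0,i=3
  [5] #.# => .  t=0,i=4
  [4] #.. => .  t=0,i=10
  [3] .## => #  t=0,i=1
  [2] .#. => #  t=0,i=5
  [1] ..# => #  t=0,i=0
  [0] ... => #  t=0,i=11
  bits 00001111 = 15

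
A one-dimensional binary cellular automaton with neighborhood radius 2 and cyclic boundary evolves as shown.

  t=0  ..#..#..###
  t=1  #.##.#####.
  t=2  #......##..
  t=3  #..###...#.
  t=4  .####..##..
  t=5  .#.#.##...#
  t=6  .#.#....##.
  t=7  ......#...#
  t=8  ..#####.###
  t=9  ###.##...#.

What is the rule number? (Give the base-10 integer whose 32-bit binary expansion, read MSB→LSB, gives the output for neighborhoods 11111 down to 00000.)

3257549463

  nb #####: next=#  (t=1,i=7, bit31=1)
  nb ####.: next=#  (t=1,i=8, bit30=1)
  nb ###.#: next=.  (t=1,i=9, bit29=0)
  nb ###..: next=.  (t=0,i=10, bit28=0)
  nb ##.##: next=.  (t=1,i=4, bit27=0)
  nb ##.#.: next=.  (t=1,i=10, bit26=0)
  nb ##..#: next=#  (t=0,i=0, bit25=1)
  nb ##...: next=.  (t=3,i=6, bit24=0)
  nb #.###: next=.  (t=1,i=5, bit23=0)
  nb #.##.: next=.  (t=1,i=2, bit22=0)
  nb #.#.#: next=#  (t=1,i=0, bit21=1)
  nb #.#..: next=.  (t=3,i=0, bit20=0)
  nb #..##: next=#  (t=0,i=7, bit19=1)
  nb #..#.: next=.  (t=0,i=1, bit18=0)
  nb #...#: next=#  (t=3,i=7, bit17=1)
  nb #....: next=.  (t=2,i=2, bit16=0)
  nb .####: next=.  (t=1,i=6, bit15=0)
  nb .###.: next=#  (t=0,i=9, bit14=1)
  nb .##.#: next=.  (t=1,i=3, bit13=0)
  nb .##..: next=.  (t=2,i=8, bit12=0)
  nb .#.##: next=.  (t=1,i=1, bit11=0)
  nb .#.#.: next=.  (t=3,i=10, bit10=0)
  nb .#..#: next=#  (t=0,i=3, bit9=1)
  nb .#...: next=.  (t=2,i=1, bit8=0)
  nb ..###: next=#  (t=0,i=8, bit7=1)
  nb ..##.: next=.  (t=2,i=7, bit6=0)
  nb ..#.#: next=.  (t=3,i=9, bit5=0)
  nb ..#..: next=#  (t=0,i=2, bit4=1)
  nb ...##: next=.  (t=2,i=6, bit3=0)
  nb ...#.: next=#  (t=3,i=8, bit2=1)
  nb ....#: next=#  (t=2,i=5, bit1=1)
  nb .....: next=#  (t=2,i=3, bit0=1)
  bits 11000010001010100100001010010111 = 3257549463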